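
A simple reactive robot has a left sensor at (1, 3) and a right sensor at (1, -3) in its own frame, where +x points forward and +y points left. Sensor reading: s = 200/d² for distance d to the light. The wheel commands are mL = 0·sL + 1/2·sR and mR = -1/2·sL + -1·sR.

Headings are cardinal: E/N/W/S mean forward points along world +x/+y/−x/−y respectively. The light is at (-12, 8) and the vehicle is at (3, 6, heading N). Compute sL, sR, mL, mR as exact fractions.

left sensor world pos  = (0, 7); dL² = 145
right sensor world pos = (6, 7); dR² = 325
sL = 200/145 = 40/29
sR = 200/325 = 8/13
mL = 0·sL + 1/2·sR = 4/13
mR = -1/2·sL + -1·sR = -492/377

40/29 8/13 4/13 -492/377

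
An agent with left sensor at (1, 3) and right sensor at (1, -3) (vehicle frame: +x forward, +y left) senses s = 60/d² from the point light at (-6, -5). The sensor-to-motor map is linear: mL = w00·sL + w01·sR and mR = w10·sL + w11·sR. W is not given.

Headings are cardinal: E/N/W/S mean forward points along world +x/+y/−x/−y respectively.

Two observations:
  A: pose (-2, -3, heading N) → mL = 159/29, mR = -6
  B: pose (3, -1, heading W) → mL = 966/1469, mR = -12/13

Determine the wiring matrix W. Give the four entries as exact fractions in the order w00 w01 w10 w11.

obs A: pose=(-2,-3,N) → sL=6, sR=30/29, mL=159/29, mR=-6
obs B: pose=(3,-1,W) → sL=12/13, sR=60/113, mL=966/1469, mR=-12/13
sensor matrix S = [[6, 30/29], [12/13, 60/113]]; det S = 95040/42601
solve [mL_A; mL_B] = S·[w00; w01] and [mR_A; mR_B] = S·[w10; w11]:
  w00 = 1, w01 = -1/2, w10 = -1, w11 = 0

1 -1/2 -1 0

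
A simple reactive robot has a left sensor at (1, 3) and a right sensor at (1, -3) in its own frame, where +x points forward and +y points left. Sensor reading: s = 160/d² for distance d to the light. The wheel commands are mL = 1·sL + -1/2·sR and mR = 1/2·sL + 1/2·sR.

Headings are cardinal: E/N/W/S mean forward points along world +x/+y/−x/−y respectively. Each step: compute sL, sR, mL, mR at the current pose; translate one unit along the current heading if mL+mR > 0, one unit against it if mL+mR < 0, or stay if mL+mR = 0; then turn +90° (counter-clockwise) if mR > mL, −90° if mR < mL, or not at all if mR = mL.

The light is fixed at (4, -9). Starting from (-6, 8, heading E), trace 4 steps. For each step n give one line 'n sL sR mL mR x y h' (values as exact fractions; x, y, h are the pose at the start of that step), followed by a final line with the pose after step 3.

n=0: pose=(-6,8,E); sL=160/481, sR=160/277; mL=5840/133237, mR=60640/133237; mL+mR=240/481 → advance +1; mR−mL=54800/133237 → turn +1·90°
n=1: pose=(-5,8,N); sL=40/117, sR=4/9; mL=14/117, mR=46/117; mL+mR=20/39 → advance +1; mR−mL=32/117 → turn +1·90°
n=2: pose=(-5,9,W); sL=32/65, sR=160/541; mL=12112/35165, mR=13856/35165; mL+mR=48/65 → advance +1; mR−mL=1744/35165 → turn +1·90°
n=3: pose=(-6,9,S); sL=80/169, sR=80/229; mL=11560/38701, mR=15920/38701; mL+mR=120/169 → advance +1; mR−mL=4360/38701 → turn +1·90°

0 160/481 160/277 5840/133237 60640/133237 -6 8 E
1 40/117 4/9 14/117 46/117 -5 8 N
2 32/65 160/541 12112/35165 13856/35165 -5 9 W
3 80/169 80/229 11560/38701 15920/38701 -6 9 S
final -6 8 E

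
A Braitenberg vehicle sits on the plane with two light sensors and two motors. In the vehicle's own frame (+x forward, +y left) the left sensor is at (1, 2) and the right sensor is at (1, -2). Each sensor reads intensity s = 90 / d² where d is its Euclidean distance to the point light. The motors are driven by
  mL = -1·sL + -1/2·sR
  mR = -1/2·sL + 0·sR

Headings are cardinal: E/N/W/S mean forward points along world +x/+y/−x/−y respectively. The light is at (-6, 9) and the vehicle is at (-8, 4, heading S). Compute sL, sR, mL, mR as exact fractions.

left sensor world pos  = (-6, 3); dL² = 36
right sensor world pos = (-10, 3); dR² = 52
sL = 90/36 = 5/2
sR = 90/52 = 45/26
mL = -1·sL + -1/2·sR = -175/52
mR = -1/2·sL + 0·sR = -5/4

5/2 45/26 -175/52 -5/4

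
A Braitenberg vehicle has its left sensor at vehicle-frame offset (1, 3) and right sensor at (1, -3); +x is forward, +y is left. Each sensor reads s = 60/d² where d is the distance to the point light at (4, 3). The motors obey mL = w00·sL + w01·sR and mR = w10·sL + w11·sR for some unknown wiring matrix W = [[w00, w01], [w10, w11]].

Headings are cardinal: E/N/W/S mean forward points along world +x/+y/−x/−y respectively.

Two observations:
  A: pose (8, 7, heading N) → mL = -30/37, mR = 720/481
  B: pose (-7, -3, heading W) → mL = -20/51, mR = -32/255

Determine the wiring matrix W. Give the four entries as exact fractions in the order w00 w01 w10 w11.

obs A: pose=(8,7,N) → sL=30/13, sR=30/37, mL=-30/37, mR=720/481
obs B: pose=(-7,-3,W) → sL=4/15, sR=20/51, mL=-20/51, mR=-32/255
sensor matrix S = [[30/13, 30/37], [4/15, 20/51]]; det S = 5632/8177
solve [mL_A; mL_B] = S·[w00; w01] and [mR_A; mR_B] = S·[w10; w11]:
  w00 = 0, w01 = -1, w10 = 1, w11 = -1

0 -1 1 -1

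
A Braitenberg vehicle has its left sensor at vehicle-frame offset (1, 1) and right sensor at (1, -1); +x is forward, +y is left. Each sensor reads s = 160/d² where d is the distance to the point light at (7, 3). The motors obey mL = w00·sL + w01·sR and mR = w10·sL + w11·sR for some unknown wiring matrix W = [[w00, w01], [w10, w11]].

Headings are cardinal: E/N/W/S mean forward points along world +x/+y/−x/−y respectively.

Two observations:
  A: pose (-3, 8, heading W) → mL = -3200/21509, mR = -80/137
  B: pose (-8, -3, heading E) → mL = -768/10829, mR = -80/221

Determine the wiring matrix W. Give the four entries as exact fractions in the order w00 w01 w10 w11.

obs A: pose=(-3,8,W) → sL=160/137, sR=160/157, mL=-3200/21509, mR=-80/137
obs B: pose=(-8,-3,E) → sL=160/221, sR=32/49, mL=-768/10829, mR=-80/221
sensor matrix S = [[160/137, 160/157], [160/221, 32/49]]; det S = 5795840/232920961
solve [mL_A; mL_B] = S·[w00; w01] and [mR_A; mR_B] = S·[w10; w11]:
  w00 = -1, w01 = 1, w10 = -1/2, w11 = 0

-1 1 -1/2 0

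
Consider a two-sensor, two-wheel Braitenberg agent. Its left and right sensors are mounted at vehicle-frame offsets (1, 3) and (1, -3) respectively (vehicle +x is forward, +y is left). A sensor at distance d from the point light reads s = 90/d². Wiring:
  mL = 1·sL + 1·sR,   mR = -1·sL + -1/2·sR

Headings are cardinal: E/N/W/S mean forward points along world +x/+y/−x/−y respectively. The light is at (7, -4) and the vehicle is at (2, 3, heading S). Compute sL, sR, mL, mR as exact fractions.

left sensor world pos  = (5, 2); dL² = 40
right sensor world pos = (-1, 2); dR² = 100
sL = 90/40 = 9/4
sR = 90/100 = 9/10
mL = 1·sL + 1·sR = 63/20
mR = -1·sL + -1/2·sR = -27/10

9/4 9/10 63/20 -27/10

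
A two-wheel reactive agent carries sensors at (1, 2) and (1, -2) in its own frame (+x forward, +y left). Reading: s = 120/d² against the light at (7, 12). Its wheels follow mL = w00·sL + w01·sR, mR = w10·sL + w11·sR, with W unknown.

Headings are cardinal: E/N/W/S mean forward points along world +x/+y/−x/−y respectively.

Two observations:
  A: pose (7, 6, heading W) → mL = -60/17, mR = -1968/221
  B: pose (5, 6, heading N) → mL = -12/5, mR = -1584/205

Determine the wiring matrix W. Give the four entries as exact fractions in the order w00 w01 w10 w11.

obs A: pose=(7,6,W) → sL=24/13, sR=120/17, mL=-60/17, mR=-1968/221
obs B: pose=(5,6,N) → sL=120/41, sR=24/5, mL=-12/5, mR=-1584/205
sensor matrix S = [[24/13, 120/17], [120/41, 24/5]]; det S = -534528/45305
solve [mL_A; mL_B] = S·[w00; w01] and [mR_A; mR_B] = S·[w10; w11]:
  w00 = 0, w01 = -1/2, w10 = -1, w11 = -1

0 -1/2 -1 -1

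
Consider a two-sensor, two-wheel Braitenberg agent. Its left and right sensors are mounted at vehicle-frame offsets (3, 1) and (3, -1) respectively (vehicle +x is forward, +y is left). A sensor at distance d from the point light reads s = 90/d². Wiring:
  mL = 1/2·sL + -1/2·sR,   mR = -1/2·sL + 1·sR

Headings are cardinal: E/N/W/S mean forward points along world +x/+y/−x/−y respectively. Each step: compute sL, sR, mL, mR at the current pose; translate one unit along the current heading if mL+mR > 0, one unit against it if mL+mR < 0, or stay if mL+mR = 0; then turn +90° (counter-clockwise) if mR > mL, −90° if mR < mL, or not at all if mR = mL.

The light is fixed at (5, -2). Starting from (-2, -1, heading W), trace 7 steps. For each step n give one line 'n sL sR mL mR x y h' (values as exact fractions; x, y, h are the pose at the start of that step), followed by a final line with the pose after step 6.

n=0: pose=(-2,-1,W); sL=9/10, sR=45/52; mL=9/520, mR=27/65; mL+mR=45/104 → advance +1; mR−mL=207/520 → turn +1·90°
n=1: pose=(-3,-1,S); sL=90/53, sR=18/17; mL=288/901, mR=189/901; mL+mR=9/17 → advance +1; mR−mL=-99/901 → turn -1·90°
n=2: pose=(-3,-2,W); sL=45/61, sR=45/61; mL=0, mR=45/122; mL+mR=45/122 → advance +1; mR−mL=45/122 → turn +1·90°
n=3: pose=(-4,-2,S); sL=90/73, sR=90/109; mL=1620/7957, mR=1665/7957; mL+mR=45/109 → advance +1; mR−mL=45/7957 → turn +1·90°
n=4: pose=(-4,-3,E); sL=5/2, sR=9/4; mL=1/8, mR=1; mL+mR=9/8 → advance +1; mR−mL=7/8 → turn +1·90°
n=5: pose=(-3,-3,N); sL=18/17, sR=90/53; mL=-288/901, mR=1053/901; mL+mR=45/53 → advance +1; mR−mL=1341/901 → turn +1·90°
n=6: pose=(-3,-2,W); sL=45/61, sR=45/61; mL=0, mR=45/122; mL+mR=45/122 → advance +1; mR−mL=45/122 → turn +1·90°

0 9/10 45/52 9/520 27/65 -2 -1 W
1 90/53 18/17 288/901 189/901 -3 -1 S
2 45/61 45/61 0 45/122 -3 -2 W
3 90/73 90/109 1620/7957 1665/7957 -4 -2 S
4 5/2 9/4 1/8 1 -4 -3 E
5 18/17 90/53 -288/901 1053/901 -3 -3 N
6 45/61 45/61 0 45/122 -3 -2 W
final -4 -2 S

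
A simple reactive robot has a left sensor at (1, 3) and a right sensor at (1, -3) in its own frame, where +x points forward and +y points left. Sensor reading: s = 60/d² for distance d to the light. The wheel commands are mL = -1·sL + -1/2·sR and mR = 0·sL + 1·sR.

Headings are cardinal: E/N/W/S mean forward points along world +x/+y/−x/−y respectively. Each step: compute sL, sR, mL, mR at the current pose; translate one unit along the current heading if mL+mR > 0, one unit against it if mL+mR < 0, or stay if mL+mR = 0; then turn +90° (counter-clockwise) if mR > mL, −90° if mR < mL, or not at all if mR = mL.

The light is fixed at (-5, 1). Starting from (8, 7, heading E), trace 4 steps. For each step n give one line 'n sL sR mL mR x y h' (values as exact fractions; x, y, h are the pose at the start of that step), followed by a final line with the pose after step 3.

0 60/277 12/41 -4122/11357 12/41 8 7 E
1 6/13 30/137 -1017/1781 30/137 7 7 N
2 12/25 12/37 -594/925 12/37 7 6 W
3 15/68 15/29 -945/1972 15/29 8 6 S
final 8 5 E

n=0: pose=(8,7,E); sL=60/277, sR=12/41; mL=-4122/11357, mR=12/41; mL+mR=-798/11357 → advance -1; mR−mL=7446/11357 → turn +1·90°
n=1: pose=(7,7,N); sL=6/13, sR=30/137; mL=-1017/1781, mR=30/137; mL+mR=-627/1781 → advance -1; mR−mL=1407/1781 → turn +1·90°
n=2: pose=(7,6,W); sL=12/25, sR=12/37; mL=-594/925, mR=12/37; mL+mR=-294/925 → advance -1; mR−mL=894/925 → turn +1·90°
n=3: pose=(8,6,S); sL=15/68, sR=15/29; mL=-945/1972, mR=15/29; mL+mR=75/1972 → advance +1; mR−mL=1965/1972 → turn +1·90°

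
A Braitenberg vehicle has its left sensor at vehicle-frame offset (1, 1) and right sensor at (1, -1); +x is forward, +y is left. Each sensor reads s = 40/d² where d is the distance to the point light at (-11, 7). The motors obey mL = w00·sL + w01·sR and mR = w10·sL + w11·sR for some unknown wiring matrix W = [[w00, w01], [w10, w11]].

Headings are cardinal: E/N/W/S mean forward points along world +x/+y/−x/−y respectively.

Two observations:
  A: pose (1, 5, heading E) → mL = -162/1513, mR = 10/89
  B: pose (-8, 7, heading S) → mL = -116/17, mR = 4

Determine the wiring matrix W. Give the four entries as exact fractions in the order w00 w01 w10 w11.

obs A: pose=(1,5,E) → sL=4/17, sR=20/89, mL=-162/1513, mR=10/89
obs B: pose=(-8,7,S) → sL=40/17, sR=8, mL=-116/17, mR=4
sensor matrix S = [[4/17, 20/89], [40/17, 8]]; det S = 2048/1513
solve [mL_A; mL_B] = S·[w00; w01] and [mR_A; mR_B] = S·[w10; w11]:
  w00 = 1/2, w01 = -1, w10 = 0, w11 = 1/2

1/2 -1 0 1/2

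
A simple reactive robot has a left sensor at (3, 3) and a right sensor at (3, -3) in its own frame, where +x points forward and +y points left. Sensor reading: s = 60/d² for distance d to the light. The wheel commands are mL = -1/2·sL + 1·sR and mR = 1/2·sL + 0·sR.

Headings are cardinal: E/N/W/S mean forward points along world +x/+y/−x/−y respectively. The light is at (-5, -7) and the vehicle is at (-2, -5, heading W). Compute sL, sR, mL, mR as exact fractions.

left sensor world pos  = (-5, -8); dL² = 1
right sensor world pos = (-5, -2); dR² = 25
sL = 60/1 = 60
sR = 60/25 = 12/5
mL = -1/2·sL + 1·sR = -138/5
mR = 1/2·sL + 0·sR = 30

60 12/5 -138/5 30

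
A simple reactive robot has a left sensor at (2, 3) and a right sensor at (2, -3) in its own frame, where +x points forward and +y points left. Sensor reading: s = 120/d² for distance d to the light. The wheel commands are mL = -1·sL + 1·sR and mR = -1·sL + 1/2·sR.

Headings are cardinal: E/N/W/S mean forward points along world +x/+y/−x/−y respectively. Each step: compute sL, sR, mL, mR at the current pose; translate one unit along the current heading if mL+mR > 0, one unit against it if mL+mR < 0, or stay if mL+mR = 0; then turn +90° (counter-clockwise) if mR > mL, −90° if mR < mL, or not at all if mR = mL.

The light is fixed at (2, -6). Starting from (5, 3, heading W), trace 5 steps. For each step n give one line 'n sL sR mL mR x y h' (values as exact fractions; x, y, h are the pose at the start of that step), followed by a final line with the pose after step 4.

n=0: pose=(5,3,W); sL=120/37, sR=24/29; mL=-2592/1073, mR=-3036/1073; mL+mR=-5628/1073 → advance -1; mR−mL=-12/29 → turn -1·90°
n=1: pose=(6,3,N); sL=60/61, sR=12/17; mL=-288/1037, mR=-654/1037; mL+mR=-942/1037 → advance -1; mR−mL=-6/17 → turn -1·90°
n=2: pose=(6,2,E); sL=120/157, sR=120/61; mL=11520/9577, mR=2100/9577; mL+mR=13620/9577 → advance +1; mR−mL=-60/61 → turn -1·90°
n=3: pose=(7,2,S); sL=6/5, sR=3; mL=9/5, mR=3/10; mL+mR=21/10 → advance +1; mR−mL=-3/2 → turn -1·90°
n=4: pose=(7,1,W); sL=24/5, sR=120/109; mL=-2016/545, mR=-2316/545; mL+mR=-4332/545 → advance -1; mR−mL=-60/109 → turn -1·90°

0 120/37 24/29 -2592/1073 -3036/1073 5 3 W
1 60/61 12/17 -288/1037 -654/1037 6 3 N
2 120/157 120/61 11520/9577 2100/9577 6 2 E
3 6/5 3 9/5 3/10 7 2 S
4 24/5 120/109 -2016/545 -2316/545 7 1 W
final 8 1 N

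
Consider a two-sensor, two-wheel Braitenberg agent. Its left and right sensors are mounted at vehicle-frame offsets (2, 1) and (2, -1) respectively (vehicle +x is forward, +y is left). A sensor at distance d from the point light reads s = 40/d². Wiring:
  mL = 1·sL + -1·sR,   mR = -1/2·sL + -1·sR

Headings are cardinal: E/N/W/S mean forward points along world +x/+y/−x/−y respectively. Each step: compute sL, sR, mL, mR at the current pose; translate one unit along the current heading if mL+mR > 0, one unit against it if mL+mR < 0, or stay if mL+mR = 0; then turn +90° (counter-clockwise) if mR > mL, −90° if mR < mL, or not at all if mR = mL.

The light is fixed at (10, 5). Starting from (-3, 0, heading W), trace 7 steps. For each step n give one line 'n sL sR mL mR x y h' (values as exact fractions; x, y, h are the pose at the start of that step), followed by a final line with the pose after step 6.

n=0: pose=(-3,0,W); sL=40/261, sR=40/241; mL=-800/62901, mR=-15260/62901; mL+mR=-16060/62901 → advance -1; mR−mL=-20/87 → turn -1·90°
n=1: pose=(-2,0,N); sL=20/89, sR=4/13; mL=-96/1157, mR=-486/1157; mL+mR=-582/1157 → advance -1; mR−mL=-30/89 → turn -1·90°
n=2: pose=(-2,-1,E); sL=8/25, sR=40/149; mL=192/3725, mR=-1596/3725; mL+mR=-1404/3725 → advance -1; mR−mL=-12/25 → turn -1·90°
n=3: pose=(-3,-1,S); sL=5/26, sR=2/13; mL=1/26, mR=-1/4; mL+mR=-11/52 → advance -1; mR−mL=-15/52 → turn -1·90°
n=4: pose=(-3,0,W); sL=40/261, sR=40/241; mL=-800/62901, mR=-15260/62901; mL+mR=-16060/62901 → advance -1; mR−mL=-20/87 → turn -1·90°
n=5: pose=(-2,0,N); sL=20/89, sR=4/13; mL=-96/1157, mR=-486/1157; mL+mR=-582/1157 → advance -1; mR−mL=-30/89 → turn -1·90°
n=6: pose=(-2,-1,E); sL=8/25, sR=40/149; mL=192/3725, mR=-1596/3725; mL+mR=-1404/3725 → advance -1; mR−mL=-12/25 → turn -1·90°

0 40/261 40/241 -800/62901 -15260/62901 -3 0 W
1 20/89 4/13 -96/1157 -486/1157 -2 0 N
2 8/25 40/149 192/3725 -1596/3725 -2 -1 E
3 5/26 2/13 1/26 -1/4 -3 -1 S
4 40/261 40/241 -800/62901 -15260/62901 -3 0 W
5 20/89 4/13 -96/1157 -486/1157 -2 0 N
6 8/25 40/149 192/3725 -1596/3725 -2 -1 E
final -3 -1 S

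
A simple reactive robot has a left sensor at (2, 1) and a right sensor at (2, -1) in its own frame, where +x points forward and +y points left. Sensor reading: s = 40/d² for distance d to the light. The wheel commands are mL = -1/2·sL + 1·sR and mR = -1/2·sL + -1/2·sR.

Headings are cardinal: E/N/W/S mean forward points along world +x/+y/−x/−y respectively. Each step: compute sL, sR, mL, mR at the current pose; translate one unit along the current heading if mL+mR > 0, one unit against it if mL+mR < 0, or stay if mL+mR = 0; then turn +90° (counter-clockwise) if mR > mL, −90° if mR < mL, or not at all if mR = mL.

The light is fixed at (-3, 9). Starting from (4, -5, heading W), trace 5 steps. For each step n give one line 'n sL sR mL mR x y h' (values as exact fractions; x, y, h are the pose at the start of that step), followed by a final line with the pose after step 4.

n=0: pose=(4,-5,W); sL=4/25, sR=20/97; mL=306/2425, mR=-444/2425; mL+mR=-138/2425 → advance -1; mR−mL=-30/97 → turn -1·90°
n=1: pose=(5,-5,N); sL=40/193, sR=8/45; mL=644/8685, mR=-1672/8685; mL+mR=-1028/8685 → advance -1; mR−mL=-4/15 → turn -1·90°
n=2: pose=(5,-6,E); sL=5/37, sR=10/89; mL=295/6586, mR=-815/6586; mL+mR=-260/3293 → advance -1; mR−mL=-15/89 → turn -1·90°
n=3: pose=(4,-6,S); sL=40/353, sR=8/65; mL=1524/22945, mR=-2712/22945; mL+mR=-1188/22945 → advance -1; mR−mL=-12/65 → turn -1·90°
n=4: pose=(4,-5,W); sL=4/25, sR=20/97; mL=306/2425, mR=-444/2425; mL+mR=-138/2425 → advance -1; mR−mL=-30/97 → turn -1·90°

0 4/25 20/97 306/2425 -444/2425 4 -5 W
1 40/193 8/45 644/8685 -1672/8685 5 -5 N
2 5/37 10/89 295/6586 -815/6586 5 -6 E
3 40/353 8/65 1524/22945 -2712/22945 4 -6 S
4 4/25 20/97 306/2425 -444/2425 4 -5 W
final 5 -5 N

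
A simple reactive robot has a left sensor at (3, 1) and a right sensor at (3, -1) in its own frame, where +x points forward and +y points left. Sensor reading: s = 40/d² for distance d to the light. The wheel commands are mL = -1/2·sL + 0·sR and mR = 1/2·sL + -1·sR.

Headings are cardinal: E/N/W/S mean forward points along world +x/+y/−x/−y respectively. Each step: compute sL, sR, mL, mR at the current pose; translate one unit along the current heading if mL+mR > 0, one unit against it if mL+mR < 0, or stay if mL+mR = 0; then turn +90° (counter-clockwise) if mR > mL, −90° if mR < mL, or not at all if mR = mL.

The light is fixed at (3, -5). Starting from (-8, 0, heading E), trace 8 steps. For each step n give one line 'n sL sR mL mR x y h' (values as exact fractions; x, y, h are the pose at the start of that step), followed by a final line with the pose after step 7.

n=0: pose=(-8,0,E); sL=2/5, sR=1/2; mL=-1/5, mR=-3/10; mL+mR=-1/2 → advance -1; mR−mL=-1/10 → turn -1·90°
n=1: pose=(-9,0,S); sL=8/25, sR=40/173; mL=-4/25, mR=-308/4325; mL+mR=-40/173 → advance -1; mR−mL=384/4325 → turn +1·90°
n=2: pose=(-9,1,E); sL=4/13, sR=20/53; mL=-2/13, mR=-154/689; mL+mR=-20/53 → advance -1; mR−mL=-48/689 → turn -1·90°
n=3: pose=(-10,1,S); sL=40/153, sR=8/41; mL=-20/153, mR=-404/6273; mL+mR=-8/41 → advance -1; mR−mL=416/6273 → turn +1·90°
n=4: pose=(-10,2,E); sL=10/41, sR=5/17; mL=-5/41, mR=-120/697; mL+mR=-5/17 → advance -1; mR−mL=-35/697 → turn -1·90°
n=5: pose=(-11,2,S); sL=8/37, sR=40/241; mL=-4/37, mR=-516/8917; mL+mR=-40/241 → advance -1; mR−mL=448/8917 → turn +1·90°
n=6: pose=(-11,3,E); sL=20/101, sR=4/17; mL=-10/101, mR=-234/1717; mL+mR=-4/17 → advance -1; mR−mL=-64/1717 → turn -1·90°
n=7: pose=(-12,3,S); sL=40/221, sR=40/281; mL=-20/221, mR=-3220/62101; mL+mR=-40/281 → advance -1; mR−mL=2400/62101 → turn +1·90°

0 2/5 1/2 -1/5 -3/10 -8 0 E
1 8/25 40/173 -4/25 -308/4325 -9 0 S
2 4/13 20/53 -2/13 -154/689 -9 1 E
3 40/153 8/41 -20/153 -404/6273 -10 1 S
4 10/41 5/17 -5/41 -120/697 -10 2 E
5 8/37 40/241 -4/37 -516/8917 -11 2 S
6 20/101 4/17 -10/101 -234/1717 -11 3 E
7 40/221 40/281 -20/221 -3220/62101 -12 3 S
final -12 4 E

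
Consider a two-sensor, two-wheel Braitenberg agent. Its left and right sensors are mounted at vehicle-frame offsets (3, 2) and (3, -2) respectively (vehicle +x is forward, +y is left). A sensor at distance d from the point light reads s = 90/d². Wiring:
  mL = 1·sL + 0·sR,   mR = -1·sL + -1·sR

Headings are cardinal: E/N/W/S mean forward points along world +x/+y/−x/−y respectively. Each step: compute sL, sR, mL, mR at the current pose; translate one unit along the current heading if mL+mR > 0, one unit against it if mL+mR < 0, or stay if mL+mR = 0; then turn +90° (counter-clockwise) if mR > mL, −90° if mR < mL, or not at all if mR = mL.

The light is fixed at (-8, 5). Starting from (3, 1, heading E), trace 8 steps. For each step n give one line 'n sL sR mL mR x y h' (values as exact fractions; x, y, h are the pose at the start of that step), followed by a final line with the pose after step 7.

n=0: pose=(3,1,E); sL=9/20, sR=45/116; mL=9/20, mR=-243/290; mL+mR=-45/116 → advance -1; mR−mL=-747/580 → turn -1·90°
n=1: pose=(2,1,S); sL=90/193, sR=90/113; mL=90/193, mR=-27540/21809; mL+mR=-90/113 → advance -1; mR−mL=-37710/21809 → turn -1·90°
n=2: pose=(2,2,W); sL=45/37, sR=9/5; mL=45/37, mR=-558/185; mL+mR=-9/5 → advance -1; mR−mL=-783/185 → turn -1·90°
n=3: pose=(3,2,N); sL=10/9, sR=90/169; mL=10/9, mR=-2500/1521; mL+mR=-90/169 → advance -1; mR−mL=-4190/1521 → turn -1·90°
n=4: pose=(3,1,E); sL=9/20, sR=45/116; mL=9/20, mR=-243/290; mL+mR=-45/116 → advance -1; mR−mL=-747/580 → turn -1·90°
n=5: pose=(2,1,S); sL=90/193, sR=90/113; mL=90/193, mR=-27540/21809; mL+mR=-90/113 → advance -1; mR−mL=-37710/21809 → turn -1·90°
n=6: pose=(2,2,W); sL=45/37, sR=9/5; mL=45/37, mR=-558/185; mL+mR=-9/5 → advance -1; mR−mL=-783/185 → turn -1·90°
n=7: pose=(3,2,N); sL=10/9, sR=90/169; mL=10/9, mR=-2500/1521; mL+mR=-90/169 → advance -1; mR−mL=-4190/1521 → turn -1·90°

0 9/20 45/116 9/20 -243/290 3 1 E
1 90/193 90/113 90/193 -27540/21809 2 1 S
2 45/37 9/5 45/37 -558/185 2 2 W
3 10/9 90/169 10/9 -2500/1521 3 2 N
4 9/20 45/116 9/20 -243/290 3 1 E
5 90/193 90/113 90/193 -27540/21809 2 1 S
6 45/37 9/5 45/37 -558/185 2 2 W
7 10/9 90/169 10/9 -2500/1521 3 2 N
final 3 1 E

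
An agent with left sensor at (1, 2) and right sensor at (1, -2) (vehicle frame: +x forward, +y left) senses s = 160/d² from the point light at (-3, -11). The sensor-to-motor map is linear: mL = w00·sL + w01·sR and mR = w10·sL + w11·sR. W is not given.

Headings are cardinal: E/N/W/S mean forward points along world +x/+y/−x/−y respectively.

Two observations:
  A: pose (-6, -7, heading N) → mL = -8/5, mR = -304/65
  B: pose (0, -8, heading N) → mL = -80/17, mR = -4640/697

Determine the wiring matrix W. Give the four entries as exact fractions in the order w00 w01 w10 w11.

-1/2 0 -1/2 -1/2

obs A: pose=(-6,-7,N) → sL=16/5, sR=80/13, mL=-8/5, mR=-304/65
obs B: pose=(0,-8,N) → sL=160/17, sR=160/41, mL=-80/17, mR=-4640/697
sensor matrix S = [[16/5, 80/13], [160/17, 160/41]]; det S = -411648/9061
solve [mL_A; mL_B] = S·[w00; w01] and [mR_A; mR_B] = S·[w10; w11]:
  w00 = -1/2, w01 = 0, w10 = -1/2, w11 = -1/2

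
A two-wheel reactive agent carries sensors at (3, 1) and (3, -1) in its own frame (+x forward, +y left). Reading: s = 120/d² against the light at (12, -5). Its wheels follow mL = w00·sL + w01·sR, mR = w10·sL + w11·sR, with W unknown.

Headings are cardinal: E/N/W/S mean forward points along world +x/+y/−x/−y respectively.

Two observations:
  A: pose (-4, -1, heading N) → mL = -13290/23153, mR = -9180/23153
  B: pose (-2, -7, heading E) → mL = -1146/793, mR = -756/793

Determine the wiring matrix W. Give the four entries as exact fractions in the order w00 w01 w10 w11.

-1 -1/2 -1/2 -1/2

obs A: pose=(-4,-1,N) → sL=60/169, sR=60/137, mL=-13290/23153, mR=-9180/23153
obs B: pose=(-2,-7,E) → sL=60/61, sR=12/13, mL=-1146/793, mR=-756/793
sensor matrix S = [[60/169, 60/137], [60/61, 12/13]]; det S = -1892160/18360329
solve [mL_A; mL_B] = S·[w00; w01] and [mR_A; mR_B] = S·[w10; w11]:
  w00 = -1, w01 = -1/2, w10 = -1/2, w11 = -1/2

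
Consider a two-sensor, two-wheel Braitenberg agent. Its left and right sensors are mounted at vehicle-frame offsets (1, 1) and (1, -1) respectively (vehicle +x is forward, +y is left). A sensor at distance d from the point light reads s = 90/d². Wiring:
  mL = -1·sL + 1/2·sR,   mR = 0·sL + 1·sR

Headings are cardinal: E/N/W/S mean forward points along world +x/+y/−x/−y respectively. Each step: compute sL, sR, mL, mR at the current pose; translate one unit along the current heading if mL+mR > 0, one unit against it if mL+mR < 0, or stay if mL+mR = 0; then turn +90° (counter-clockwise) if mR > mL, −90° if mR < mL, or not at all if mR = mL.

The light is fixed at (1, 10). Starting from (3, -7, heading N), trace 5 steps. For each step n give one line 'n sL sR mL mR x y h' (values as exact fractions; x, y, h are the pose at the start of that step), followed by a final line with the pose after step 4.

n=0: pose=(3,-7,N); sL=90/257, sR=18/53; mL=-2457/13621, mR=18/53; mL+mR=2169/13621 → advance +1; mR−mL=7083/13621 → turn +1·90°
n=1: pose=(3,-6,W); sL=9/29, sR=45/113; mL=-729/6554, mR=45/113; mL+mR=1881/6554 → advance +1; mR−mL=3339/6554 → turn +1·90°
n=2: pose=(2,-6,S); sL=90/293, sR=90/289; mL=-12825/84677, mR=90/289; mL+mR=13545/84677 → advance +1; mR−mL=39195/84677 → turn +1·90°
n=3: pose=(2,-7,E); sL=9/26, sR=45/164; mL=-891/4264, mR=45/164; mL+mR=279/4264 → advance +1; mR−mL=2061/4264 → turn +1·90°
n=4: pose=(3,-7,N); sL=90/257, sR=18/53; mL=-2457/13621, mR=18/53; mL+mR=2169/13621 → advance +1; mR−mL=7083/13621 → turn +1·90°

0 90/257 18/53 -2457/13621 18/53 3 -7 N
1 9/29 45/113 -729/6554 45/113 3 -6 W
2 90/293 90/289 -12825/84677 90/289 2 -6 S
3 9/26 45/164 -891/4264 45/164 2 -7 E
4 90/257 18/53 -2457/13621 18/53 3 -7 N
final 3 -6 W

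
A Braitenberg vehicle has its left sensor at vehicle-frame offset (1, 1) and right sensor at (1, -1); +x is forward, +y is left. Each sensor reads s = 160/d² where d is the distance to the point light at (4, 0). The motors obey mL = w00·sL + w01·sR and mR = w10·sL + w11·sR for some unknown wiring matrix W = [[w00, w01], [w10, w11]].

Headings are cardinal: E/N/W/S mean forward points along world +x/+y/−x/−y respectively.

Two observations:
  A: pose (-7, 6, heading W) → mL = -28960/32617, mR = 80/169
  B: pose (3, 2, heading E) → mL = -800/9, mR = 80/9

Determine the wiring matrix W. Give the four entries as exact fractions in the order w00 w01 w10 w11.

-1/2 -1/2 1/2 0

obs A: pose=(-7,6,W) → sL=160/169, sR=160/193, mL=-28960/32617, mR=80/169
obs B: pose=(3,2,E) → sL=160/9, sR=160, mL=-800/9, mR=80/9
sensor matrix S = [[160/169, 160/193], [160/9, 160]]; det S = 40140800/293553
solve [mL_A; mL_B] = S·[w00; w01] and [mR_A; mR_B] = S·[w10; w11]:
  w00 = -1/2, w01 = -1/2, w10 = 1/2, w11 = 0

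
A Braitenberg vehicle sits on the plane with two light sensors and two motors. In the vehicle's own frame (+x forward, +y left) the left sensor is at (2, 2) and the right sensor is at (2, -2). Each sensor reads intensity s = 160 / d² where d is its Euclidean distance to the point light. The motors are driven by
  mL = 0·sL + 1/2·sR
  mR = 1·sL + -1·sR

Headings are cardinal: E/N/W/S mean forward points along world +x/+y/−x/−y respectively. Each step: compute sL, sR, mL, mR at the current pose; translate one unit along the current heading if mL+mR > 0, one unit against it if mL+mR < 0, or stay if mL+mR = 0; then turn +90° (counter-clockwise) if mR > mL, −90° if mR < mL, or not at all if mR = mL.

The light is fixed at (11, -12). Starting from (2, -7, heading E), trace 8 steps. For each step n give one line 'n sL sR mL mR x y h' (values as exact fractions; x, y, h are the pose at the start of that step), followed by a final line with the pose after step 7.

0 80/49 80/29 40/29 -1600/1421 2 -7 E
1 32/9 160/109 80/109 2048/981 3 -7 S
2 20/9 4 2 -16/9 3 -8 E
3 160/29 32/17 16/17 1792/493 4 -8 S
4 16/5 80/13 40/13 -192/65 4 -9 E
5 160/17 32/13 16/13 1536/221 5 -9 S
6 5 10 5 -5 5 -10 E
7 10 5/2 5/4 15/2 5 -10 S
final 5 -11 E

n=0: pose=(2,-7,E); sL=80/49, sR=80/29; mL=40/29, mR=-1600/1421; mL+mR=360/1421 → advance +1; mR−mL=-3560/1421 → turn -1·90°
n=1: pose=(3,-7,S); sL=32/9, sR=160/109; mL=80/109, mR=2048/981; mL+mR=2768/981 → advance +1; mR−mL=1328/981 → turn +1·90°
n=2: pose=(3,-8,E); sL=20/9, sR=4; mL=2, mR=-16/9; mL+mR=2/9 → advance +1; mR−mL=-34/9 → turn -1·90°
n=3: pose=(4,-8,S); sL=160/29, sR=32/17; mL=16/17, mR=1792/493; mL+mR=2256/493 → advance +1; mR−mL=1328/493 → turn +1·90°
n=4: pose=(4,-9,E); sL=16/5, sR=80/13; mL=40/13, mR=-192/65; mL+mR=8/65 → advance +1; mR−mL=-392/65 → turn -1·90°
n=5: pose=(5,-9,S); sL=160/17, sR=32/13; mL=16/13, mR=1536/221; mL+mR=1808/221 → advance +1; mR−mL=1264/221 → turn +1·90°
n=6: pose=(5,-10,E); sL=5, sR=10; mL=5, mR=-5; mL+mR=0 → advance +0; mR−mL=-10 → turn -1·90°
n=7: pose=(5,-10,S); sL=10, sR=5/2; mL=5/4, mR=15/2; mL+mR=35/4 → advance +1; mR−mL=25/4 → turn +1·90°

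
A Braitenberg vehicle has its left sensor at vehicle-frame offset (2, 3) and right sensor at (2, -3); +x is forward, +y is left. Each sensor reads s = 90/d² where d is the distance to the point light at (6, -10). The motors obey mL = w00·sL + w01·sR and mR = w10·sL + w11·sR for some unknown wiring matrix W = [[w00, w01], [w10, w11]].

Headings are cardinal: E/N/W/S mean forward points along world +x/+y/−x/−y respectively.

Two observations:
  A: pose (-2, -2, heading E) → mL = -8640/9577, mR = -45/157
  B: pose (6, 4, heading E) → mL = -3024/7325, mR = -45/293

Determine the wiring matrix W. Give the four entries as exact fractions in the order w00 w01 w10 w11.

obs A: pose=(-2,-2,E) → sL=90/157, sR=90/61, mL=-8640/9577, mR=-45/157
obs B: pose=(6,4,E) → sL=90/293, sR=18/25, mL=-3024/7325, mR=-45/293
sensor matrix S = [[90/157, 90/61], [90/293, 18/25]]; det S = -567648/14030305
solve [mL_A; mL_B] = S·[w00; w01] and [mR_A; mR_B] = S·[w10; w11]:
  w00 = 1, w01 = -1, w10 = -1/2, w11 = 0

1 -1 -1/2 0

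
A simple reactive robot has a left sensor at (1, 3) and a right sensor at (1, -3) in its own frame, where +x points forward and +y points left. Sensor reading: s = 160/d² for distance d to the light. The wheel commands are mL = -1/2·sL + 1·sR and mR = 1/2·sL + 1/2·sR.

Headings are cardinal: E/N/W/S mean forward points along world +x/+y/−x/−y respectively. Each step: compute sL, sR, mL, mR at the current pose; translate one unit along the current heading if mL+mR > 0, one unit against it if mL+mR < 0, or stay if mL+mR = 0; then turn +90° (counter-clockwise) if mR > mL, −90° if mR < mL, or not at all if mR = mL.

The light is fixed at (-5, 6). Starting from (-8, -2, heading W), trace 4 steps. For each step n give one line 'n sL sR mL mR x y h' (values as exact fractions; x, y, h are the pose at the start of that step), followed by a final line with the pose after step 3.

n=0: pose=(-8,-2,W); sL=160/137, sR=160/41; mL=18640/5617, mR=14240/5617; mL+mR=240/41 → advance +1; mR−mL=-4400/5617 → turn -1·90°
n=1: pose=(-9,-2,N); sL=80/49, sR=16/5; mL=584/245, mR=592/245; mL+mR=24/5 → advance +1; mR−mL=8/245 → turn +1·90°
n=2: pose=(-9,-1,W); sL=32/25, sR=160/41; mL=3344/1025, mR=2656/1025; mL+mR=240/41 → advance +1; mR−mL=-688/1025 → turn -1·90°
n=3: pose=(-10,-1,N); sL=8/5, sR=4; mL=16/5, mR=14/5; mL+mR=6 → advance +1; mR−mL=-2/5 → turn -1·90°

0 160/137 160/41 18640/5617 14240/5617 -8 -2 W
1 80/49 16/5 584/245 592/245 -9 -2 N
2 32/25 160/41 3344/1025 2656/1025 -9 -1 W
3 8/5 4 16/5 14/5 -10 -1 N
final -10 0 E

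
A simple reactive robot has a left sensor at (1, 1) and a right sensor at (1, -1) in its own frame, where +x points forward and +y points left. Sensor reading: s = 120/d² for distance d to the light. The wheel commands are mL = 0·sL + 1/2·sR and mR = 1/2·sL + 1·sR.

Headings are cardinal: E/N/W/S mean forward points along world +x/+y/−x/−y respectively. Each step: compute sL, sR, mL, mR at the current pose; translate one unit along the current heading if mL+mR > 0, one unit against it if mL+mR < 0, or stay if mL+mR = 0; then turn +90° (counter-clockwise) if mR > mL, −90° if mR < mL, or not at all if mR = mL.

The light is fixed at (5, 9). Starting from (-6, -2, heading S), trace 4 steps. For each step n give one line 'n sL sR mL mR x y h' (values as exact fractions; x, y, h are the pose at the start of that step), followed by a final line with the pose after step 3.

0 30/61 5/12 5/24 485/732 -6 -2 S
1 120/221 120/269 60/269 42660/59449 -6 -3 E
2 60/121 60/101 30/101 10290/12221 -5 -3 N
3 24/53 120/221 60/221 9012/11713 -5 -2 W
final -6 -2 S

n=0: pose=(-6,-2,S); sL=30/61, sR=5/12; mL=5/24, mR=485/732; mL+mR=425/488 → advance +1; mR−mL=665/1464 → turn +1·90°
n=1: pose=(-6,-3,E); sL=120/221, sR=120/269; mL=60/269, mR=42660/59449; mL+mR=55920/59449 → advance +1; mR−mL=29400/59449 → turn +1·90°
n=2: pose=(-5,-3,N); sL=60/121, sR=60/101; mL=30/101, mR=10290/12221; mL+mR=13920/12221 → advance +1; mR−mL=6660/12221 → turn +1·90°
n=3: pose=(-5,-2,W); sL=24/53, sR=120/221; mL=60/221, mR=9012/11713; mL+mR=12192/11713 → advance +1; mR−mL=5832/11713 → turn +1·90°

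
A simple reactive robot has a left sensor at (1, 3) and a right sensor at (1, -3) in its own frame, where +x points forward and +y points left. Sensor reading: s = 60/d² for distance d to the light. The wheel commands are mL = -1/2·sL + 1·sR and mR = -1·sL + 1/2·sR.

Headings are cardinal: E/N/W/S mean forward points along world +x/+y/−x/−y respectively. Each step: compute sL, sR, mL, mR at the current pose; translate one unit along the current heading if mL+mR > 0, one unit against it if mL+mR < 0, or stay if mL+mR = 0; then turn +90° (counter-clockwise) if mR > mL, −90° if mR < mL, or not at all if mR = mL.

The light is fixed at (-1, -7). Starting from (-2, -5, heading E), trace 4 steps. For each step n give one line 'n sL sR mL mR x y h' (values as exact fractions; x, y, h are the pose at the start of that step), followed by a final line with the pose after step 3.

0 12/5 60 294/5 138/5 -2 -5 E
1 6 6 3 -3 -1 -5 S
2 30 30/13 -165/13 -375/13 -1 -5 W
3 60/13 12/5 6/65 -222/65 0 -5 N
final 0 -6 E

n=0: pose=(-2,-5,E); sL=12/5, sR=60; mL=294/5, mR=138/5; mL+mR=432/5 → advance +1; mR−mL=-156/5 → turn -1·90°
n=1: pose=(-1,-5,S); sL=6, sR=6; mL=3, mR=-3; mL+mR=0 → advance +0; mR−mL=-6 → turn -1·90°
n=2: pose=(-1,-5,W); sL=30, sR=30/13; mL=-165/13, mR=-375/13; mL+mR=-540/13 → advance -1; mR−mL=-210/13 → turn -1·90°
n=3: pose=(0,-5,N); sL=60/13, sR=12/5; mL=6/65, mR=-222/65; mL+mR=-216/65 → advance -1; mR−mL=-228/65 → turn -1·90°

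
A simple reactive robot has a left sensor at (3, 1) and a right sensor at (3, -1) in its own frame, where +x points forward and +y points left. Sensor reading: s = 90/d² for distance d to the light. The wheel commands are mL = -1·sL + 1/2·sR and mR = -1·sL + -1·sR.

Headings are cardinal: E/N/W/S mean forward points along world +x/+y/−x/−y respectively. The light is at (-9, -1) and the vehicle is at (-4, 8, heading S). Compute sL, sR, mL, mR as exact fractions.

left sensor world pos  = (-3, 5); dL² = 72
right sensor world pos = (-5, 5); dR² = 52
sL = 90/72 = 5/4
sR = 90/52 = 45/26
mL = -1·sL + 1/2·sR = -5/13
mR = -1·sL + -1·sR = -155/52

5/4 45/26 -5/13 -155/52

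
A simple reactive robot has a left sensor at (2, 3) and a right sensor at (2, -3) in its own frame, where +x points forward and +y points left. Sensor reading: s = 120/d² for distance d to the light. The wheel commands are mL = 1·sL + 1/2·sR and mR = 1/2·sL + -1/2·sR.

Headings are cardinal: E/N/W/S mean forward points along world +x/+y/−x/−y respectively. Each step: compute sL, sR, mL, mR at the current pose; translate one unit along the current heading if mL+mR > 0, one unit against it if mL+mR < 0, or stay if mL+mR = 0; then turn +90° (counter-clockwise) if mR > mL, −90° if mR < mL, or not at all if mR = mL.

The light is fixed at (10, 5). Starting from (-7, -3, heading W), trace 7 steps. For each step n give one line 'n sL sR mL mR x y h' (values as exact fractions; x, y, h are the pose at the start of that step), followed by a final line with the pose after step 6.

n=0: pose=(-7,-3,W); sL=60/241, sR=60/193; mL=18810/46513, mR=-1440/46513; mL+mR=90/241 → advance +1; mR−mL=-20250/46513 → turn -1·90°
n=1: pose=(-8,-3,N); sL=40/159, sR=40/87; mL=740/1537, mR=-160/1537; mL+mR=20/53 → advance +1; mR−mL=-900/1537 → turn -1·90°
n=2: pose=(-8,-2,E); sL=15/34, sR=30/89; mL=1845/3026, mR=315/6052; mL+mR=45/68 → advance +1; mR−mL=-3375/6052 → turn -1·90°
n=3: pose=(-7,-2,S); sL=120/277, sR=120/481; mL=74340/133237, mR=12240/133237; mL+mR=180/277 → advance +1; mR−mL=-62100/133237 → turn -1·90°
n=4: pose=(-7,-3,W); sL=60/241, sR=60/193; mL=18810/46513, mR=-1440/46513; mL+mR=90/241 → advance +1; mR−mL=-20250/46513 → turn -1·90°
n=5: pose=(-8,-3,N); sL=40/159, sR=40/87; mL=740/1537, mR=-160/1537; mL+mR=20/53 → advance +1; mR−mL=-900/1537 → turn -1·90°
n=6: pose=(-8,-2,E); sL=15/34, sR=30/89; mL=1845/3026, mR=315/6052; mL+mR=45/68 → advance +1; mR−mL=-3375/6052 → turn -1·90°

0 60/241 60/193 18810/46513 -1440/46513 -7 -3 W
1 40/159 40/87 740/1537 -160/1537 -8 -3 N
2 15/34 30/89 1845/3026 315/6052 -8 -2 E
3 120/277 120/481 74340/133237 12240/133237 -7 -2 S
4 60/241 60/193 18810/46513 -1440/46513 -7 -3 W
5 40/159 40/87 740/1537 -160/1537 -8 -3 N
6 15/34 30/89 1845/3026 315/6052 -8 -2 E
final -7 -2 S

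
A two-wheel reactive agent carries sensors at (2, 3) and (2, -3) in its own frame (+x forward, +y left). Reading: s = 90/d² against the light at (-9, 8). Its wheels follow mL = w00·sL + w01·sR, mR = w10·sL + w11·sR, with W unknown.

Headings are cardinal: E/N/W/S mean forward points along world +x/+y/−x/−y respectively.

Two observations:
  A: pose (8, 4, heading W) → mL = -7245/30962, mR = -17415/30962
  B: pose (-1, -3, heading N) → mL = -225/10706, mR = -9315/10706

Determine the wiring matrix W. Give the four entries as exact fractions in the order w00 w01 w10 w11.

1/2 -1 -1/2 -1

obs A: pose=(8,4,W) → sL=45/137, sR=45/113, mL=-7245/30962, mR=-17415/30962
obs B: pose=(-1,-3,N) → sL=45/53, sR=45/101, mL=-225/10706, mR=-9315/10706
sensor matrix S = [[45/137, 45/113], [45/53, 45/101]]; det S = -15892200/82869793
solve [mL_A; mL_B] = S·[w00; w01] and [mR_A; mR_B] = S·[w10; w11]:
  w00 = 1/2, w01 = -1, w10 = -1/2, w11 = -1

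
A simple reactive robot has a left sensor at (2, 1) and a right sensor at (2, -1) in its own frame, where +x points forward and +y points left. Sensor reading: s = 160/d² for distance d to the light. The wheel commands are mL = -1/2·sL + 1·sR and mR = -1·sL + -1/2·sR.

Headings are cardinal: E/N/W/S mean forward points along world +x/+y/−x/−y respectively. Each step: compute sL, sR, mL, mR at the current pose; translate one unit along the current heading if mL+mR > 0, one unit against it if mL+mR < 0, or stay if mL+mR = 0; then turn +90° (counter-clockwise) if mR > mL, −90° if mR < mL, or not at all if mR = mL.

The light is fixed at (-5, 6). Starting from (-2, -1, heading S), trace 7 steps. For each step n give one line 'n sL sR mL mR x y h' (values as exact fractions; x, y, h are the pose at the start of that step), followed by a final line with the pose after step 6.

n=0: pose=(-2,-1,S); sL=160/97, sR=32/17; mL=1744/1649, mR=-4272/1649; mL+mR=-2528/1649 → advance -1; mR−mL=-6016/1649 → turn -1·90°
n=1: pose=(-2,0,W); sL=16/5, sR=80/13; mL=296/65, mR=-408/65; mL+mR=-112/65 → advance -1; mR−mL=-704/65 → turn -1·90°
n=2: pose=(-1,0,N); sL=32/5, sR=160/41; mL=144/205, mR=-1712/205; mL+mR=-1568/205 → advance -1; mR−mL=-1856/205 → turn -1·90°
n=3: pose=(-1,-1,E); sL=20/9, sR=8/5; mL=22/45, mR=-136/45; mL+mR=-38/15 → advance -1; mR−mL=-158/45 → turn -1·90°
n=4: pose=(-2,-1,S); sL=160/97, sR=32/17; mL=1744/1649, mR=-4272/1649; mL+mR=-2528/1649 → advance -1; mR−mL=-6016/1649 → turn -1·90°
n=5: pose=(-2,0,W); sL=16/5, sR=80/13; mL=296/65, mR=-408/65; mL+mR=-112/65 → advance -1; mR−mL=-704/65 → turn -1·90°
n=6: pose=(-1,0,N); sL=32/5, sR=160/41; mL=144/205, mR=-1712/205; mL+mR=-1568/205 → advance -1; mR−mL=-1856/205 → turn -1·90°

0 160/97 32/17 1744/1649 -4272/1649 -2 -1 S
1 16/5 80/13 296/65 -408/65 -2 0 W
2 32/5 160/41 144/205 -1712/205 -1 0 N
3 20/9 8/5 22/45 -136/45 -1 -1 E
4 160/97 32/17 1744/1649 -4272/1649 -2 -1 S
5 16/5 80/13 296/65 -408/65 -2 0 W
6 32/5 160/41 144/205 -1712/205 -1 0 N
final -1 -1 E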